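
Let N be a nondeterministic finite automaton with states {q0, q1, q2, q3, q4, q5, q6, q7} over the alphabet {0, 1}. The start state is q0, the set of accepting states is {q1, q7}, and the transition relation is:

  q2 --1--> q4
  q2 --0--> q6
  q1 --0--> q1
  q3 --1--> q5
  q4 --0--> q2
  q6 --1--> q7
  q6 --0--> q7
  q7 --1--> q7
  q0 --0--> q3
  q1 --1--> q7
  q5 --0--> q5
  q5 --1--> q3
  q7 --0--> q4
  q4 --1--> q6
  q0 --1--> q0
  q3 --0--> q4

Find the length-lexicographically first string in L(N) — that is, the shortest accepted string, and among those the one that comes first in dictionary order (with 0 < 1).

A breadth-first search from q0 reaches an accepting state first via the path q0 → q3 → q4 → q6 → q7 on input 0010.
No string of length < 4 is accepted (BFS exhausts all shorter strings without reaching an accepting state), and 0010 is the lexicographically least accepting string of length 4.

0010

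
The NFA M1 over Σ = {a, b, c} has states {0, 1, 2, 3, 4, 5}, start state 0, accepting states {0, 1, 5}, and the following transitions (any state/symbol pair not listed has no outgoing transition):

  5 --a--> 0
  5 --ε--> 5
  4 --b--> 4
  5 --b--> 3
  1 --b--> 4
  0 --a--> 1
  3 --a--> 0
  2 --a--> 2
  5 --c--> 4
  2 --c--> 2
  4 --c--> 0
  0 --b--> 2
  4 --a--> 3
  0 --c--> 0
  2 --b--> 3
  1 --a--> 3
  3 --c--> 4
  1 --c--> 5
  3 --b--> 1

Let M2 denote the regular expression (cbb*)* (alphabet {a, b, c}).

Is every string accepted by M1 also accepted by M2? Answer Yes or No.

The string a is in L(M1) but not in L(M2).
So L(M1) ⊄ L(M2).

No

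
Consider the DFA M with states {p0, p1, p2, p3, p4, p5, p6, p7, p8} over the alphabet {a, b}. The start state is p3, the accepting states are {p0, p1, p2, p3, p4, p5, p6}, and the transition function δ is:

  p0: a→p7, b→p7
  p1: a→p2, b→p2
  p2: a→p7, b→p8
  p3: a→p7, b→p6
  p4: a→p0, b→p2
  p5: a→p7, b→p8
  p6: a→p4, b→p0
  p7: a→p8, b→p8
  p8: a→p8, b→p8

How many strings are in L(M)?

6

The useful subgraph on states {p0, p2, p3, p4, p6} is acyclic, so L(M) is finite; the longest accepting path visits 4 useful states, giving maximum string length 3.
Counting accepting paths from p3 by length: 1 of length 0, 1 of length 1, 2 of length 2, 2 of length 3. Total 6.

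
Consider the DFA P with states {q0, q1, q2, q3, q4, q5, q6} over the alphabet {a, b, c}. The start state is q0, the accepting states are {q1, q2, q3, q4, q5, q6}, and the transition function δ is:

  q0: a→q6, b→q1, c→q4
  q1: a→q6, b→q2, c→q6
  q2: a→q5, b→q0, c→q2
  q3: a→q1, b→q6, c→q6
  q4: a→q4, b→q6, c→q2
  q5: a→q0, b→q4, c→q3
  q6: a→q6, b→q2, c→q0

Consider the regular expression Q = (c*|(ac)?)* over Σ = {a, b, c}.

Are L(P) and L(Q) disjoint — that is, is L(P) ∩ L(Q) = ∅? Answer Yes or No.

The string c is accepted by both P and Q.
Hence L(P) ∩ L(Q) ≠ ∅.

No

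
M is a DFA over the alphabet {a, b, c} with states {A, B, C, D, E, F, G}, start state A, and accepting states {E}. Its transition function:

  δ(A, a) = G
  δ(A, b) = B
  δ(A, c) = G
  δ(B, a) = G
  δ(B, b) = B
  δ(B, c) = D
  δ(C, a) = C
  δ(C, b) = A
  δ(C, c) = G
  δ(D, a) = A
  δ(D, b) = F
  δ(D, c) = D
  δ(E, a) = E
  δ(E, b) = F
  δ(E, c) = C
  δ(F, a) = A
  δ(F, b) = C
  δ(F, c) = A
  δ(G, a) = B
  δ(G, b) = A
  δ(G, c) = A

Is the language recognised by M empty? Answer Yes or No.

The states reachable from the start state are {A, B, C, D, F, G}.
None of the accepting states {E} is reachable, so no string is accepted and L(M) = ∅.

Yes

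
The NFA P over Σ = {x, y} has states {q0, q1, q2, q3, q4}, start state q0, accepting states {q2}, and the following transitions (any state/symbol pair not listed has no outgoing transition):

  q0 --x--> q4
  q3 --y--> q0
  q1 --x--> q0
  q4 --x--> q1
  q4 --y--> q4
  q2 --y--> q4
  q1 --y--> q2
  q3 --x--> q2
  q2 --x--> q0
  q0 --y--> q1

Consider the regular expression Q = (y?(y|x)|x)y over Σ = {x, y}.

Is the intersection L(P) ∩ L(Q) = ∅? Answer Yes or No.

The string yy is accepted by both P and Q.
Hence L(P) ∩ L(Q) ≠ ∅.

No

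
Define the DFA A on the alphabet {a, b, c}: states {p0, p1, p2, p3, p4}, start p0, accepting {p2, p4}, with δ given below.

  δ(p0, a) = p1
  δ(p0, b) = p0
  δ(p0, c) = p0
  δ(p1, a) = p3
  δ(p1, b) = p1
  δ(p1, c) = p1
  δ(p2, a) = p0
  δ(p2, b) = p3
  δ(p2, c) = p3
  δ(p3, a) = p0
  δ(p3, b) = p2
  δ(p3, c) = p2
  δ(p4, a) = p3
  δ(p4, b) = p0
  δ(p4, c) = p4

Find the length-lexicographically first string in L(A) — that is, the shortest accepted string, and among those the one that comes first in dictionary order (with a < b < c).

aab

A breadth-first search from p0 reaches an accepting state first via the path p0 → p1 → p3 → p2 on input aab.
No string of length < 3 is accepted (BFS exhausts all shorter strings without reaching an accepting state), and aab is the lexicographically least accepting string of length 3.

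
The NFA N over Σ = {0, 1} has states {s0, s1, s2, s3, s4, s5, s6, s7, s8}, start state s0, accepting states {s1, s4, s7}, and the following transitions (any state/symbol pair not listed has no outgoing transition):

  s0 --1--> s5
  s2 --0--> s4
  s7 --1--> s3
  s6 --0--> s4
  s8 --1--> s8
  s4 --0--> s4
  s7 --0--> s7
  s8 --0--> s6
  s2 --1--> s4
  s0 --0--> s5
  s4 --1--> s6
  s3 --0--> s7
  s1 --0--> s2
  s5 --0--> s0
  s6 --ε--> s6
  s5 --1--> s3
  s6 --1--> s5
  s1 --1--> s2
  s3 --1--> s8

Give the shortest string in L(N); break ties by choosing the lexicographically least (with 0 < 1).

A breadth-first search from s0 reaches an accepting state first via the path s0 → s5 → s3 → s7 on input 010.
No string of length < 3 is accepted (BFS exhausts all shorter strings without reaching an accepting state), and 010 is the lexicographically least accepting string of length 3.

010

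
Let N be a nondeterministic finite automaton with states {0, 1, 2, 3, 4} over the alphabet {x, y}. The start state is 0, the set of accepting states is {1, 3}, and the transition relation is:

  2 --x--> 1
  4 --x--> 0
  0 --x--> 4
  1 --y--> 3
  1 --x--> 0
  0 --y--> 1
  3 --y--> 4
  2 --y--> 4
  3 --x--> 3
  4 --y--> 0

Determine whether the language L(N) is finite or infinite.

infinite

State 0 is reachable from the start and can reach an accepting state, and it lies on the cycle 0 → 1 → 0.
Traversing that cycle any number of times yields accepted strings of unbounded length, so the language is infinite.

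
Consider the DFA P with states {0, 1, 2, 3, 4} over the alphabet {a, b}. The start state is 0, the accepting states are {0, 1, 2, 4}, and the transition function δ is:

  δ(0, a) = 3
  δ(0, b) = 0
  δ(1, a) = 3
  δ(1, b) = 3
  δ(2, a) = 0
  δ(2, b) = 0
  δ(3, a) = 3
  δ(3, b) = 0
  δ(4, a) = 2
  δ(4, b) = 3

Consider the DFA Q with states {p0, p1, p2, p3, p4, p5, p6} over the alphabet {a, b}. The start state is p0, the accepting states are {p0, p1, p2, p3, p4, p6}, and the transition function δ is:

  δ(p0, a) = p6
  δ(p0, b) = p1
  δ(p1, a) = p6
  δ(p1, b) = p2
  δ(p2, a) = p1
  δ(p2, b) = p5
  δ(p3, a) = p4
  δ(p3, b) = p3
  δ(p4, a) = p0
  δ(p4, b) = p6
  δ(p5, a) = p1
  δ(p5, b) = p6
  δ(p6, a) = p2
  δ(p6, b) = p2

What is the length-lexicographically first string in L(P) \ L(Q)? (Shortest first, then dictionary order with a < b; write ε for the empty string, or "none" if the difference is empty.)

aab

The string aab is accepted by P but not by Q.
No shorter string lies in the difference, and aab is the lexicographically first length-3 string in L(P) \ L(Q).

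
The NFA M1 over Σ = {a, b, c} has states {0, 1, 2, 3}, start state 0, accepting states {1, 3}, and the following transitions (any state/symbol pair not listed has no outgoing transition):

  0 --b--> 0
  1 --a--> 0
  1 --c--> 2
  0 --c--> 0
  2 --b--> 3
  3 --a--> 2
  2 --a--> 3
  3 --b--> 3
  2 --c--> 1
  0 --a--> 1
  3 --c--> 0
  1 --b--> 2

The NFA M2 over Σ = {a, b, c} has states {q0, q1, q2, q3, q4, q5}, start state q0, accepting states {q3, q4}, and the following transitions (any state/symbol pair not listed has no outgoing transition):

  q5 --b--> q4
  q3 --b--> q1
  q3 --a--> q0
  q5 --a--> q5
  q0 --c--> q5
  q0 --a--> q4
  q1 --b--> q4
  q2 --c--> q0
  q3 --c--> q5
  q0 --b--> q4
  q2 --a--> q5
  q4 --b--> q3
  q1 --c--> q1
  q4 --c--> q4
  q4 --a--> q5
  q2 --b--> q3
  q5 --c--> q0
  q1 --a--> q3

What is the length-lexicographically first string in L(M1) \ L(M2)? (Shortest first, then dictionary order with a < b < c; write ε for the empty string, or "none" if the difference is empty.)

ba

The string ba is accepted by M1 but not by M2.
No shorter string lies in the difference, and ba is the lexicographically first length-2 string in L(M1) \ L(M2).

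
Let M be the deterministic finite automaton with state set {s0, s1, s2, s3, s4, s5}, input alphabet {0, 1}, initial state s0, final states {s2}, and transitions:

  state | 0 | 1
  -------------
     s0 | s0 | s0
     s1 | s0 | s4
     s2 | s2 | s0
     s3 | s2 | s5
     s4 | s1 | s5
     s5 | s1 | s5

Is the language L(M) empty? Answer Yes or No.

The states reachable from the start state are {s0}.
None of the accepting states {s2} is reachable, so no string is accepted and L(M) = ∅.

Yes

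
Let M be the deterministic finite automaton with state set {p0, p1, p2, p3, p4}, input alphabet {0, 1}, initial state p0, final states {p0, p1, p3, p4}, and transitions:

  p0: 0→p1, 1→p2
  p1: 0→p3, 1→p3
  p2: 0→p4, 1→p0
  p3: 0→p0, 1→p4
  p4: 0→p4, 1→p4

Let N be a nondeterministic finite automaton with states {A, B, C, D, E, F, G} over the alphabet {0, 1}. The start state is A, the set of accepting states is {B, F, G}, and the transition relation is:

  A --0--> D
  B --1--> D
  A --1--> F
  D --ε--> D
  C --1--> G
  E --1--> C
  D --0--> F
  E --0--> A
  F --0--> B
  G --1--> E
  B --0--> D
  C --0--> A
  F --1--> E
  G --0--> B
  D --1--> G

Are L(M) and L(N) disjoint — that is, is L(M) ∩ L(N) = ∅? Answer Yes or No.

The string 00 is accepted by both M and N.
Hence L(M) ∩ L(N) ≠ ∅.

No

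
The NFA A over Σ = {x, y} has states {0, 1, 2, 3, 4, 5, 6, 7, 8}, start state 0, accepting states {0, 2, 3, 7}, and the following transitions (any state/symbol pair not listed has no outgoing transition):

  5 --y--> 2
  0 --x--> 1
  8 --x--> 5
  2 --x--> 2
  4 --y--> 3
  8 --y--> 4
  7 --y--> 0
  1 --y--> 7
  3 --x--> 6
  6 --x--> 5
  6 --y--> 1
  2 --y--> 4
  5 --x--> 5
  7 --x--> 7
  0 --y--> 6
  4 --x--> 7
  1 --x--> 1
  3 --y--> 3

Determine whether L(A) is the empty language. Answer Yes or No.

No

The empty string ε is accepted: the run 0 ends in the accepting state 0.
Since at least one string is accepted, L(A) is not empty.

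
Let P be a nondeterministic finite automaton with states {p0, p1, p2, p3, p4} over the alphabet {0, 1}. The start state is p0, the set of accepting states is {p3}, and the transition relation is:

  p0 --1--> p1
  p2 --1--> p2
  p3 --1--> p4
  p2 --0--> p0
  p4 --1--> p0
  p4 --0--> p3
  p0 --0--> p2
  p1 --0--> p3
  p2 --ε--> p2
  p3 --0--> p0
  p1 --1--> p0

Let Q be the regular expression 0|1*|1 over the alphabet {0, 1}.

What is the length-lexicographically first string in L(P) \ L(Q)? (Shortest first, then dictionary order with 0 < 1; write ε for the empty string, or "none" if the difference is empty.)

The string 10 is accepted by P but not by Q.
No shorter string lies in the difference, and 10 is the lexicographically first length-2 string in L(P) \ L(Q).

10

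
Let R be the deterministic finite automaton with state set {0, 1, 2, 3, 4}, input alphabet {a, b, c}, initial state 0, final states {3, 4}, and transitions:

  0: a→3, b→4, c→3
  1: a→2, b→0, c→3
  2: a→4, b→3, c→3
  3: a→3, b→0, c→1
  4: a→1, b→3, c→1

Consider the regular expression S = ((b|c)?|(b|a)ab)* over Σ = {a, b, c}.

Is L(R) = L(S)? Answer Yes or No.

No

The string a is accepted by R but rejected by S.
So L(R) ≠ L(S).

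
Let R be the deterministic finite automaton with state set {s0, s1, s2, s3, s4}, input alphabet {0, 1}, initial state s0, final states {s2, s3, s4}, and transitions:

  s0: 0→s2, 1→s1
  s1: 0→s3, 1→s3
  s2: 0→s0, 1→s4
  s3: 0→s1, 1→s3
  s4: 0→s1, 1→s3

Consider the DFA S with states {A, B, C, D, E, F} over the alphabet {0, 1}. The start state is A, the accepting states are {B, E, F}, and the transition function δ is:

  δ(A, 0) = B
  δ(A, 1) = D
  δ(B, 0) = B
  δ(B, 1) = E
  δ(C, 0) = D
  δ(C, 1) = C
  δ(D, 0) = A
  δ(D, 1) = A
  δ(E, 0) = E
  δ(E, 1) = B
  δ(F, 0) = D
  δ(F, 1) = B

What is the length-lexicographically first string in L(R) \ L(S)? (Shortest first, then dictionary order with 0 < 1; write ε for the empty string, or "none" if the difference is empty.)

The string 10 is accepted by R but not by S.
No shorter string lies in the difference, and 10 is the lexicographically first length-2 string in L(R) \ L(S).

10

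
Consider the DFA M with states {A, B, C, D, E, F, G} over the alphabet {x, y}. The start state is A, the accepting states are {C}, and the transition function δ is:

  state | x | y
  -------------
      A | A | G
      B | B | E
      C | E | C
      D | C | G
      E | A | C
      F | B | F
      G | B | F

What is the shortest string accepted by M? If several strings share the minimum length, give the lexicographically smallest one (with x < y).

yxyy

A breadth-first search from A reaches an accepting state first via the path A → G → B → E → C on input yxyy.
No string of length < 4 is accepted (BFS exhausts all shorter strings without reaching an accepting state), and yxyy is the lexicographically least accepting string of length 4.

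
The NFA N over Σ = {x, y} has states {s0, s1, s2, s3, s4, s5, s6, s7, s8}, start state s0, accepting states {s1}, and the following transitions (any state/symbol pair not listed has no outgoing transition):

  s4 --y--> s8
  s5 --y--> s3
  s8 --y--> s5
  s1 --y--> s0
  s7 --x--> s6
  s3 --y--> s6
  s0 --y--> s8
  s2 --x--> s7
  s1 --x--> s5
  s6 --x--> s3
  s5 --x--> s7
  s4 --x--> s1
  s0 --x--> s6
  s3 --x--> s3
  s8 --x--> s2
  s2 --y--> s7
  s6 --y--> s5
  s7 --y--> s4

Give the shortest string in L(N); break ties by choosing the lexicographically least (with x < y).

xyxyx

A breadth-first search from s0 reaches an accepting state first via the path s0 → s6 → s5 → s7 → s4 → s1 on input xyxyx.
No string of length < 5 is accepted (BFS exhausts all shorter strings without reaching an accepting state), and xyxyx is the lexicographically least accepting string of length 5.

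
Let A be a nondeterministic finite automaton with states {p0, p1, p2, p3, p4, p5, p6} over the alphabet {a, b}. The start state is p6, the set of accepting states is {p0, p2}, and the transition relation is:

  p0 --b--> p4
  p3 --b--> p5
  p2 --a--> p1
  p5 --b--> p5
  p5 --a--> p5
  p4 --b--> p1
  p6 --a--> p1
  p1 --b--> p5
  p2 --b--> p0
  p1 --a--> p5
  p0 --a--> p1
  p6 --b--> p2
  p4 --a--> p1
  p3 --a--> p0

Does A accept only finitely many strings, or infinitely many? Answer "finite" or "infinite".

The useful states (reachable from p6 and able to reach an accepting state) are {p0, p2, p6}.
Restricted to these states the transition graph has no cycle, so every accepting path has bounded length and L is finite.

finite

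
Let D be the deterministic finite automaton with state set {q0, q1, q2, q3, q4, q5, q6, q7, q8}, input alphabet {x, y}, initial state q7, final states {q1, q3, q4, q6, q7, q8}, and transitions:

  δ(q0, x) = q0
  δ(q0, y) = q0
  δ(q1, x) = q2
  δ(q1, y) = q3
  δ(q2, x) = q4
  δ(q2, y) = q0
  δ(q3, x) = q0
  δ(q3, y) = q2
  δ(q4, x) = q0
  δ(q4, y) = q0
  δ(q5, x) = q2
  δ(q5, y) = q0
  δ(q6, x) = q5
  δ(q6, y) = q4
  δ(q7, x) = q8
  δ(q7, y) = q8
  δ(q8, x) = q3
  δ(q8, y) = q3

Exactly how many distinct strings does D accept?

11

The useful subgraph on states {q2, q3, q4, q7, q8} is acyclic, so L(D) is finite; the longest accepting path visits 5 useful states, giving maximum string length 4.
Counting accepting paths from q7 by length: 1 of length 0, 2 of length 1, 4 of length 2, 4 of length 4. Total 11.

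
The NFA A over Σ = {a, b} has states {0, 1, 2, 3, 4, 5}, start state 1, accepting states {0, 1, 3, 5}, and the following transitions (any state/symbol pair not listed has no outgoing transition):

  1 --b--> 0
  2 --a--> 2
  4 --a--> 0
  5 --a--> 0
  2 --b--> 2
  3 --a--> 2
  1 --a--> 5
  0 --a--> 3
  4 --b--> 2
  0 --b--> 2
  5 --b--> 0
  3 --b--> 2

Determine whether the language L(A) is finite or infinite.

The useful states (reachable from 1 and able to reach an accepting state) are {0, 1, 3, 5}.
Restricted to these states the transition graph has no cycle, so every accepting path has bounded length and L is finite.

finite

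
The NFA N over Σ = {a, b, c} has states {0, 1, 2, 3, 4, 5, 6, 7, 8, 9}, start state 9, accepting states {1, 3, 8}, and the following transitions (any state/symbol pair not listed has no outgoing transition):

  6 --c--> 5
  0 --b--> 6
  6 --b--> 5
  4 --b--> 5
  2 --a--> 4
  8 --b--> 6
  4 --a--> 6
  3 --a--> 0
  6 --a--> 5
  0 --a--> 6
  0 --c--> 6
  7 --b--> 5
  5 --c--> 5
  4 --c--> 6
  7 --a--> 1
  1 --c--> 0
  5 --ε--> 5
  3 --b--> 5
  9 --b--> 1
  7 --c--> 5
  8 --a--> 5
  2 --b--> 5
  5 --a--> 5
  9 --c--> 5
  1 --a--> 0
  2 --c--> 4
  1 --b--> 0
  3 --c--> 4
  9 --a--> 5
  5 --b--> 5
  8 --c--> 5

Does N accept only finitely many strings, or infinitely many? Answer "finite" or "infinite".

The useful states (reachable from 9 and able to reach an accepting state) are {1, 9}.
Restricted to these states the transition graph has no cycle, so every accepting path has bounded length and L is finite.

finite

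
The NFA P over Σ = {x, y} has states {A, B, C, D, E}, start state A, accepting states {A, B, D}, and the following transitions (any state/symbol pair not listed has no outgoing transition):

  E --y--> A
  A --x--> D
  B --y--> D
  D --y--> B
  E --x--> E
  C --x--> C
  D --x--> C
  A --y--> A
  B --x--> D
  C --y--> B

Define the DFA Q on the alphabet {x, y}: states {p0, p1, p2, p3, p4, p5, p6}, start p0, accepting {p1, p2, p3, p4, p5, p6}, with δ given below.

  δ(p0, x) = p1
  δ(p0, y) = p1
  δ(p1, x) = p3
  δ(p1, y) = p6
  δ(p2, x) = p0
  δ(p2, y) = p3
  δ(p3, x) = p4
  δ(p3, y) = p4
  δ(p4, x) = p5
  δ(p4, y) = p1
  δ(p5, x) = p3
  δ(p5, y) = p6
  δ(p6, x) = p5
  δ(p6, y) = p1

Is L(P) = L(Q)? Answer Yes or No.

No

The empty string ε is accepted by P but rejected by Q.
So L(P) ≠ L(Q).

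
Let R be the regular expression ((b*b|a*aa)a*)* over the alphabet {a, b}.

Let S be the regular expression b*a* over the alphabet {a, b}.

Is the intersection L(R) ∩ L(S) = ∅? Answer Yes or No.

The empty string ε is accepted by both R and S.
Hence L(R) ∩ L(S) ≠ ∅.

No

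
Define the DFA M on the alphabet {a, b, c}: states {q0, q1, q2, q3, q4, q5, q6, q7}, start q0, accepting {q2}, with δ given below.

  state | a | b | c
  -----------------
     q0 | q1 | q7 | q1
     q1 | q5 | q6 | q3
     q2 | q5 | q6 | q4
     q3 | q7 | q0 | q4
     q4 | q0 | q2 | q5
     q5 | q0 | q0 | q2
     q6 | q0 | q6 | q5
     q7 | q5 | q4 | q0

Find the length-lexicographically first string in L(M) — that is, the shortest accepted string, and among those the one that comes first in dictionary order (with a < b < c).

A breadth-first search from q0 reaches an accepting state first via the path q0 → q1 → q5 → q2 on input aac.
No string of length < 3 is accepted (BFS exhausts all shorter strings without reaching an accepting state), and aac is the lexicographically least accepting string of length 3.

aac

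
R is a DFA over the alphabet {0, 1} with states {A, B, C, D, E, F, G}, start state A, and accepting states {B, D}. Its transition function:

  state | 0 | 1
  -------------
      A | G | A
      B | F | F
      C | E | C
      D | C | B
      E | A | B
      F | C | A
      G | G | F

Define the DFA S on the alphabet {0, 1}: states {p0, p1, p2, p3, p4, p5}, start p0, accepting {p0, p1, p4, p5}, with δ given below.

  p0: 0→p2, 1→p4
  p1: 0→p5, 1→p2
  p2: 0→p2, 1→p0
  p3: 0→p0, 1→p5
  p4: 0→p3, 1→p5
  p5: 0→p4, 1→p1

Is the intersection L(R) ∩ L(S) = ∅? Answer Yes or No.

No

The string 01001 is accepted by both R and S.
Hence L(R) ∩ L(S) ≠ ∅.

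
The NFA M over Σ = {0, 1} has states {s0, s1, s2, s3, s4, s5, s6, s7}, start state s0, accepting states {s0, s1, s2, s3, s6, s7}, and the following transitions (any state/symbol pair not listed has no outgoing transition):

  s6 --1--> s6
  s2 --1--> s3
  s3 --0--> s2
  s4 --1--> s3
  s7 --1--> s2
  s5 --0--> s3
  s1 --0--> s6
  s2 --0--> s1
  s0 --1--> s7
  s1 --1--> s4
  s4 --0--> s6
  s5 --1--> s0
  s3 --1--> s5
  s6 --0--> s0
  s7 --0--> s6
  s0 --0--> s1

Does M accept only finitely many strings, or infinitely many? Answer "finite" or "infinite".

infinite

State s1 is reachable from the start and can reach an accepting state, and it lies on the cycle s1 → s4 → s3 → s2 → s1.
Traversing that cycle any number of times yields accepted strings of unbounded length, so the language is infinite.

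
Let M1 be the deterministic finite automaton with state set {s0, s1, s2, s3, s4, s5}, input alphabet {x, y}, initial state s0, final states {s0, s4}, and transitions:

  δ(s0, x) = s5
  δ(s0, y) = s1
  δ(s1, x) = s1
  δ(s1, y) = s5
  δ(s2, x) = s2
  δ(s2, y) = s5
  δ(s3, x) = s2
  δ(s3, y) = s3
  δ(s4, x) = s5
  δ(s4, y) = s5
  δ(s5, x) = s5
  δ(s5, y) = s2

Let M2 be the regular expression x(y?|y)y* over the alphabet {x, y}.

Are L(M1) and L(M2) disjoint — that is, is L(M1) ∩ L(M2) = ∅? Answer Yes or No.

Converting the expression M2 to a DFA (subset construction, then merging equivalent states) gives the minimal DFA with states {r0, r1, r2}, start state r0, accepting states {r1} and transitions r0: x→r1, y→r2; r1: x→r2, y→r1; r2: x→r2, y→r2.
Exploring the product automaton M1 × M2 from the start pair (s0, r0), following both machines on each input symbol, reaches 6 state pairs: (s0, r0), (s5, r1), (s1, r2), (s5, r2), (s2, r1), (s2, r2).
M1 accepts in {s0, s4} and M2 accepts in {r1}; no reachable pair has both components accepting, so no string drives both machines to acceptance simultaneously and L(M1) ∩ L(M2) = ∅.
So no string is accepted by both, and the intersection is empty.

Yes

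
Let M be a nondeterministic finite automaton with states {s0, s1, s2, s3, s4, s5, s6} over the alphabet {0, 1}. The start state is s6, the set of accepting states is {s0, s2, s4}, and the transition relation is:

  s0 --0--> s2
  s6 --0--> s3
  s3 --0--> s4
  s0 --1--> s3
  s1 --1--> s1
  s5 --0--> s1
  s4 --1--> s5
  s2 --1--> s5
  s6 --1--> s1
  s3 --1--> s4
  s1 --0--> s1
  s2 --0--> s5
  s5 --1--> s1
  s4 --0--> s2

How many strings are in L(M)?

The useful subgraph on states {s2, s3, s4, s6} is acyclic, so L(M) is finite; the longest accepting path visits 4 useful states, giving maximum string length 3.
Counting accepting paths from s6 by length: 2 of length 2, 2 of length 3. Total 4.

4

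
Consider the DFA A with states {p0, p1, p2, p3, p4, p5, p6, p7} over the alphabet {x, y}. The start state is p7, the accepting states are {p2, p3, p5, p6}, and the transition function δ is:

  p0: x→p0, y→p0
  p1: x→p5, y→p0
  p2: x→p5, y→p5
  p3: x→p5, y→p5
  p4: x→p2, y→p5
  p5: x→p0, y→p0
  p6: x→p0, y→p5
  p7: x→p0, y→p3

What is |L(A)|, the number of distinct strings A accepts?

The useful subgraph on states {p3, p5, p7} is acyclic, so L(A) is finite; the longest accepting path visits 3 useful states, giving maximum string length 2.
Counting accepting paths from p7 by length: 1 of length 1, 2 of length 2. Total 3.

3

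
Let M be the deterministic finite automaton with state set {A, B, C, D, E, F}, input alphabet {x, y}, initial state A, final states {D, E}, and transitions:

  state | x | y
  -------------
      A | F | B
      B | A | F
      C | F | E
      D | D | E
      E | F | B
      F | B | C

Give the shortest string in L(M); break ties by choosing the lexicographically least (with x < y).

A breadth-first search from A reaches an accepting state first via the path A → F → C → E on input xyy.
No string of length < 3 is accepted (BFS exhausts all shorter strings without reaching an accepting state), and xyy is the lexicographically least accepting string of length 3.

xyy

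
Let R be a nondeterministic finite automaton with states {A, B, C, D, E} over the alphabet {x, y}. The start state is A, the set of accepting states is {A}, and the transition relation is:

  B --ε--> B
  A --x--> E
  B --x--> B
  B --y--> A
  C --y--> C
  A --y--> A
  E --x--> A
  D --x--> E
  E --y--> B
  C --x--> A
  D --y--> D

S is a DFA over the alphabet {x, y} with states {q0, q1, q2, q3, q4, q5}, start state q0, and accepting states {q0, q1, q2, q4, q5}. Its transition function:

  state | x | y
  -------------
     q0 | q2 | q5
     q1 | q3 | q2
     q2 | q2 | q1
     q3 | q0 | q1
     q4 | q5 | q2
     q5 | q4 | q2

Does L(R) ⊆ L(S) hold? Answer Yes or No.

Exploring the product automaton R × S from the start pair (A, q0), following both machines on each input symbol, reaches 11 state pairs: (A, q0), (E, q2), (A, q5), (A, q2), (B, q1), (E, q4), (A, q1), (B, q3), (B, q2), (E, q3), (B, q0).
R accepts in {A} and S accepts in {q0, q1, q2, q4, q5}. The reachable pairs whose R-component is accepting are (A, q0), (A, q5), (A, q2), (A, q1); in each of them the S-component is accepting too, so the product for L(R) \ L(S) (R-component accepting, S-component rejecting) has no reachable accepting pair and the difference is empty.
Hence every string in L(R) is also in L(S).

Yes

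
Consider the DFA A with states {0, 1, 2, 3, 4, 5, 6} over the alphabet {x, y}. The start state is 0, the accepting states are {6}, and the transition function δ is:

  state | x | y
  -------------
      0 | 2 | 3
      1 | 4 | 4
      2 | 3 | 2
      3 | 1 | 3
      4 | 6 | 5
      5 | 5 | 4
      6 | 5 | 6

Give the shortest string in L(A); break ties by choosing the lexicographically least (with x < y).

yxxx

A breadth-first search from 0 reaches an accepting state first via the path 0 → 3 → 1 → 4 → 6 on input yxxx.
No string of length < 4 is accepted (BFS exhausts all shorter strings without reaching an accepting state), and yxxx is the lexicographically least accepting string of length 4.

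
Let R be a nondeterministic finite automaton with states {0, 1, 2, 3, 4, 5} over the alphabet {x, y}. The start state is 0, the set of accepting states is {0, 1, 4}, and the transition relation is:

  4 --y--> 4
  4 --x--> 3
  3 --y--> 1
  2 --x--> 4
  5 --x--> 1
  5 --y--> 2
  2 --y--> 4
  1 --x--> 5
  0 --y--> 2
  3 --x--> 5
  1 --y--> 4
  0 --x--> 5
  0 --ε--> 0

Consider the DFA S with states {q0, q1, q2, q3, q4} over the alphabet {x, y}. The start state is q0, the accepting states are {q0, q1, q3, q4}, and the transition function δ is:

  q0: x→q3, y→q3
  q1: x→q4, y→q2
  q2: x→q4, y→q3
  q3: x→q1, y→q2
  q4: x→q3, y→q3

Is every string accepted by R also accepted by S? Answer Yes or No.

The string yy is in L(R) but not in L(S).
So L(R) ⊄ L(S).

No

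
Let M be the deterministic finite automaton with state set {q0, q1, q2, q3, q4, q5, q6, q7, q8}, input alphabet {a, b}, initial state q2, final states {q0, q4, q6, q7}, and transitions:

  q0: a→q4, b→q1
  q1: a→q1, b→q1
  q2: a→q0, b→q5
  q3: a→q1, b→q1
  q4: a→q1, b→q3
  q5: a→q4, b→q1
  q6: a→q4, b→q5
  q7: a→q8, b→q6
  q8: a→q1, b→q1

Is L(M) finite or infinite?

finite

The useful states (reachable from q2 and able to reach an accepting state) are {q0, q2, q4, q5}.
Restricted to these states the transition graph has no cycle, so every accepting path has bounded length and L is finite.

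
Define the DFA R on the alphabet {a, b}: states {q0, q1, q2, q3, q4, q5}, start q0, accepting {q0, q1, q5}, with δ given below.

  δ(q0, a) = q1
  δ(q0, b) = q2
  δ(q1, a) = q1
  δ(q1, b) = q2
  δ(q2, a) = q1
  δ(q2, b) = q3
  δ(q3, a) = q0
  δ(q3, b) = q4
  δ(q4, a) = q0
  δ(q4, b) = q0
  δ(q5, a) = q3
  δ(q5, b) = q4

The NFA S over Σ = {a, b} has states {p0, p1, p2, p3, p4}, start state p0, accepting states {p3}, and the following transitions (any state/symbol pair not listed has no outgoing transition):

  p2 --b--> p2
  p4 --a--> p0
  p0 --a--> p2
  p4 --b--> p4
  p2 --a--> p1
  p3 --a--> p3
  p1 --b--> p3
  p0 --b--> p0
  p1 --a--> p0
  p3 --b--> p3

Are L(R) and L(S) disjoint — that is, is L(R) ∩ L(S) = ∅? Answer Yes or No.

The string aaba is accepted by both R and S.
Hence L(R) ∩ L(S) ≠ ∅.

No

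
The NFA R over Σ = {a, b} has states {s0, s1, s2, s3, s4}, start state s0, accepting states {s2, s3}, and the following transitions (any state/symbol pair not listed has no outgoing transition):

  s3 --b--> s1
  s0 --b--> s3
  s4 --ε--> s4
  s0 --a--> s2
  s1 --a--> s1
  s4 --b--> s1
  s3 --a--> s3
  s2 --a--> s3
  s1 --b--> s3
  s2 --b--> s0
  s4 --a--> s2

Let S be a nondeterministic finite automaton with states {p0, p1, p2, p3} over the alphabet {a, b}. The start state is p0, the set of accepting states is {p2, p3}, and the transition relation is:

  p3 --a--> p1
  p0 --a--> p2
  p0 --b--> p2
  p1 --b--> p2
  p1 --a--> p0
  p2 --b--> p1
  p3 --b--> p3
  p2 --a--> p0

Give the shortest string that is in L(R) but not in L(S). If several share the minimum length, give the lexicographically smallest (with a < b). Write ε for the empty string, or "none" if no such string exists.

aa

The string aa is accepted by R but not by S.
No shorter string lies in the difference, and aa is the lexicographically first length-2 string in L(R) \ L(S).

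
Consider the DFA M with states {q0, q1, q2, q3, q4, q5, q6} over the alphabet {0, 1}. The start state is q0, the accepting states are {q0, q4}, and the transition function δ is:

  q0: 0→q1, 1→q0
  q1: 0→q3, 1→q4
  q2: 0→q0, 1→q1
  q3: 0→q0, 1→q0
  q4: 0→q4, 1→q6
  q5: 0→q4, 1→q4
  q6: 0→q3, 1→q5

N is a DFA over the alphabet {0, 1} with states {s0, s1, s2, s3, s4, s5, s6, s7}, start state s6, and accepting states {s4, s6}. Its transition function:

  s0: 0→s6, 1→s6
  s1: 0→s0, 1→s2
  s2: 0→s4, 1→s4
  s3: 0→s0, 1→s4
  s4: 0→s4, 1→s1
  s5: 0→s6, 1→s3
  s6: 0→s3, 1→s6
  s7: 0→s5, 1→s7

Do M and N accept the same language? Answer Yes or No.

Exploring the product automaton M × N from the start pair (q0, s6), following both machines on each input symbol, reaches 6 state pairs: (q0, s6), (q1, s3), (q3, s0), (q4, s4), (q6, s1), (q5, s2).
M accepts in {q0, q4} and N accepts in {s4, s6}. In every reachable pair the two components are either both accepting — (q0, s6), (q4, s4) — or both non-accepting, so no string is accepted by exactly one of the machines: L(M) \ L(N) and L(N) \ L(M) are both empty.
Hence every string is accepted by M iff it is accepted by N, and the two languages coincide.

Yes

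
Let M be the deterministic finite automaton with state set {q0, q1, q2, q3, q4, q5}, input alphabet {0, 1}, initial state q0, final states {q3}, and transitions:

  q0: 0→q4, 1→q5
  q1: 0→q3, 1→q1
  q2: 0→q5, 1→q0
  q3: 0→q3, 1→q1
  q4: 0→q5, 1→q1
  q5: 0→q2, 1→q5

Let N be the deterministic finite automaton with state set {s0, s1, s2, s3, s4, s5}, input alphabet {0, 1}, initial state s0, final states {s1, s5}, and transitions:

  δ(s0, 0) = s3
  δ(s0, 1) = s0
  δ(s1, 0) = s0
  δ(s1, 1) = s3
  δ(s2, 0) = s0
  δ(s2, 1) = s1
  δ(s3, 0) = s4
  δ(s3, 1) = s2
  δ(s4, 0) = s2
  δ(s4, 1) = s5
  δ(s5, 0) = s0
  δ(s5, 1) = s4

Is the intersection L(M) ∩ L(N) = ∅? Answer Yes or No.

Yes

Exploring the product automaton M × N from the start pair (q0, s0), following both machines on each input symbol, reaches 26 state pairs: (q0, s0), (q4, s3), (q5, s0), (q5, s4), (q1, s2), (q2, s3), (q2, s2), (q5, s5), (q3, s0), (q1, s1), (q0, s2), (q0, s1), (q2, s0), (q3, s3), (q1, s0), (q1, s3), (q4, s0), (q5, s1), (q5, s3), (q3, s4), (q2, s4), (q5, s2), (q3, s2), (q1, s5), (q0, s5), (q1, s4).
M accepts in {q3} and N accepts in {s1, s5}; no reachable pair has both components accepting, so no string drives both machines to acceptance simultaneously and L(M) ∩ L(N) = ∅.
So no string is accepted by both, and the intersection is empty.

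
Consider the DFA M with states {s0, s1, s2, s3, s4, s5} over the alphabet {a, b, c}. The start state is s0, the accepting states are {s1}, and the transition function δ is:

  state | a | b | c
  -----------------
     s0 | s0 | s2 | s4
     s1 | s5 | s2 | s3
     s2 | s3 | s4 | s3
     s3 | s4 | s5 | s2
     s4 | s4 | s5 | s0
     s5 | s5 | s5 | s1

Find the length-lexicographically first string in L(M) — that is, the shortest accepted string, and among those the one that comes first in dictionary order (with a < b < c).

A breadth-first search from s0 reaches an accepting state first via the path s0 → s4 → s5 → s1 on input cbc.
No string of length < 3 is accepted (BFS exhausts all shorter strings without reaching an accepting state), and cbc is the lexicographically least accepting string of length 3.

cbc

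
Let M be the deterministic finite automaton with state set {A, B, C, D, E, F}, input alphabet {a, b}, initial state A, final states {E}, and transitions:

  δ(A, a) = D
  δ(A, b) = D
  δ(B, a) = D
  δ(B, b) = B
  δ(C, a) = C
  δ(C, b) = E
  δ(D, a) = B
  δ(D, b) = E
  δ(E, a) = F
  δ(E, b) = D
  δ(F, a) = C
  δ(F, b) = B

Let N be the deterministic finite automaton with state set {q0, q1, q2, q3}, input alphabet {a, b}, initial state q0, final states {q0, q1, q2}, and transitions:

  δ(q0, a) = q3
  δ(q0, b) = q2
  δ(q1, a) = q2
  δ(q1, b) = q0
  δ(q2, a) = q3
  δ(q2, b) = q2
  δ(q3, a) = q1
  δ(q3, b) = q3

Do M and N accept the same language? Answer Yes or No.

No

The string ab is accepted by M but rejected by N.
So L(M) ≠ L(N).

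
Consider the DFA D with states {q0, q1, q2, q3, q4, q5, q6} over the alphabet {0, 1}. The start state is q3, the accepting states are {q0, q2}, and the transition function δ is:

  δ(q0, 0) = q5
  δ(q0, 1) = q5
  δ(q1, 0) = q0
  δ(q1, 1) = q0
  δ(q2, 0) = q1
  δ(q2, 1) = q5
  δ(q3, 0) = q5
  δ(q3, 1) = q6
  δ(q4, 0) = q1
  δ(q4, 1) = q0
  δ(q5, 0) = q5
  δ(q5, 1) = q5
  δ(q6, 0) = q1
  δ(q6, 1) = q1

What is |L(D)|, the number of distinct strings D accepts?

The useful subgraph on states {q0, q1, q3, q6} is acyclic, so L(D) is finite; the longest accepting path visits 4 useful states, giving maximum string length 3.
Counting accepting paths from q3 by length: 4 of length 3. Total 4.

4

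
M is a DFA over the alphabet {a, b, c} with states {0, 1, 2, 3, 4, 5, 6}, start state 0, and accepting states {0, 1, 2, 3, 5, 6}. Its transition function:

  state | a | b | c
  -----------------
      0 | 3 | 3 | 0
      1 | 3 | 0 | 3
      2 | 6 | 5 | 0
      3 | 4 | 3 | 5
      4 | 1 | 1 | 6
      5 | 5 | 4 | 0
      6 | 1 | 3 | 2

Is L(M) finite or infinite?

infinite

State 0 is reachable from the start and can reach an accepting state, and it lies on the cycle 0 → 0.
Traversing that cycle any number of times yields accepted strings of unbounded length, so the language is infinite.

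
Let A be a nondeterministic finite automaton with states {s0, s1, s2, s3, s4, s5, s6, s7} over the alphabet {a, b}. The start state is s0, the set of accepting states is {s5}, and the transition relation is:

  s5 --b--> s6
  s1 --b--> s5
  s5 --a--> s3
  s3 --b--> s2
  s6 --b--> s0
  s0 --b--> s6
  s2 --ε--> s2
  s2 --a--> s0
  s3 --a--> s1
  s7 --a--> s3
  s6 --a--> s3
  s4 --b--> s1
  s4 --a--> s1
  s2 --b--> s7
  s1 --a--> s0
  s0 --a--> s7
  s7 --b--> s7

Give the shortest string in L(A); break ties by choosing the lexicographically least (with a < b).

aaab

A breadth-first search from s0 reaches an accepting state first via the path s0 → s7 → s3 → s1 → s5 on input aaab.
No string of length < 4 is accepted (BFS exhausts all shorter strings without reaching an accepting state), and aaab is the lexicographically least accepting string of length 4.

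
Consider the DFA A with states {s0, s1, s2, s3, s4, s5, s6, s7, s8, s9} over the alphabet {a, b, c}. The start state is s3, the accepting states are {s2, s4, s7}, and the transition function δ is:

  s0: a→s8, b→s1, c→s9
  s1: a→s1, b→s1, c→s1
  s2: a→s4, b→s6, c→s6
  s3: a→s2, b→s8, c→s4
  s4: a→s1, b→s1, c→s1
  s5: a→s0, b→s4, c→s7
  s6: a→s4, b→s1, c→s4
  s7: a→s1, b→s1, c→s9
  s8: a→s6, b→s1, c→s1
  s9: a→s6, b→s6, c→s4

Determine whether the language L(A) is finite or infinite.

The useful states (reachable from s3 and able to reach an accepting state) are {s2, s3, s4, s6, s8}.
Restricted to these states the transition graph has no cycle, so every accepting path has bounded length and L is finite.

finite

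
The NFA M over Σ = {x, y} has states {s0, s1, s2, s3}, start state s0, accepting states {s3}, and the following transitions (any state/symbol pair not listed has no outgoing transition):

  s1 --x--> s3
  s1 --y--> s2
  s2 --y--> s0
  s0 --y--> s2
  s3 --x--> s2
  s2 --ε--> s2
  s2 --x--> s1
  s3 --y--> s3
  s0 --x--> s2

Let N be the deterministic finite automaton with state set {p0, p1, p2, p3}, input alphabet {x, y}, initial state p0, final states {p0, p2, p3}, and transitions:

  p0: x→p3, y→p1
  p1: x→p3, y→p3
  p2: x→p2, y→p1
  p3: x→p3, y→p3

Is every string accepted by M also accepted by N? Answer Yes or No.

Exploring the product automaton M × N from the start pair (s0, p0), following both machines on each input symbol, reaches 6 state pairs: (s0, p0), (s2, p3), (s2, p1), (s1, p3), (s0, p3), (s3, p3).
M accepts in {s3} and N accepts in {p0, p2, p3}. The reachable pairs whose M-component is accepting are (s3, p3); in each of them the N-component is accepting too, so the product for L(M) \ L(N) (M-component accepting, N-component rejecting) has no reachable accepting pair and the difference is empty.
Hence every string in L(M) is also in L(N).

Yes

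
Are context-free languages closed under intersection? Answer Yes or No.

{aⁿbⁿcᵐ : m,n≥0} and {aᵐbⁿcⁿ : m,n≥0} are both context-free, but their intersection {aⁿbⁿcⁿ : n≥0} is not (pumping lemma).

No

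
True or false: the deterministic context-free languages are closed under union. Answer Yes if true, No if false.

{aⁿbⁿ : n≥0} and {aⁿb²ⁿ : n≥0} are each accepted by a deterministic PDA (push the a's; pop one per b, respectively one per two b's), but their union U is not. Suppose a DPDA M accepted U. Being deterministic, M has a single run on aⁿb²ⁿ, and since aⁿbⁿ ∈ U that run passes through an accepting configuration right after consuming the prefix aⁿbⁿ and then goes on to accept again after n more b's. Build an ordinary (nondeterministic) PDA M′ that simulates M on a's and b's and, at any moment when M is in an accepting state, may switch to a second mode in which it reads only c's, feeding each c to M as a b; M′ accepts when M does. Then M′ accepts aⁱbʲcᵏ (k≥1) exactly when both aⁱbʲ ∈ U and aⁱbʲ⁺ᵏ ∈ U, and checking the four cases (i=j or j=2i, combined with j+k=i or j+k=2i) leaves only i=j=k: so L(M′) ∩ a*b*c⁺ = {aⁿbⁿcⁿ : n≥1} would be context-free, which it is not (pumping lemma) — contradiction. (The union is an unambiguous CFL; it is determinism, not unambiguity, that fails.)

No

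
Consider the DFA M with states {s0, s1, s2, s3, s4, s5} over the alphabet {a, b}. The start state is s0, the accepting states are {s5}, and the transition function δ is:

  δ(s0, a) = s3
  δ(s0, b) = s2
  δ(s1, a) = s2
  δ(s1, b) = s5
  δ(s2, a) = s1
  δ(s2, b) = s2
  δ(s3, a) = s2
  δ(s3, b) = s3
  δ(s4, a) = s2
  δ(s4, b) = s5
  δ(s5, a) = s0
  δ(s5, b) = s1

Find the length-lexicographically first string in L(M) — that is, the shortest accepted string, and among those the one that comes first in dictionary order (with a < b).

bab

A breadth-first search from s0 reaches an accepting state first via the path s0 → s2 → s1 → s5 on input bab.
No string of length < 3 is accepted (BFS exhausts all shorter strings without reaching an accepting state), and bab is the lexicographically least accepting string of length 3.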